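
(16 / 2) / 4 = 2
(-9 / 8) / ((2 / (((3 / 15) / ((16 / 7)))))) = -63 / 1280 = -0.05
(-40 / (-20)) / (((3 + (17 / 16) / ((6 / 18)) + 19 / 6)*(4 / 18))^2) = 93312 / 201601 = 0.46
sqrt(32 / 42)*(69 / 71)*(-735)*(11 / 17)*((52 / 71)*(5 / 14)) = -105.53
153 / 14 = 10.93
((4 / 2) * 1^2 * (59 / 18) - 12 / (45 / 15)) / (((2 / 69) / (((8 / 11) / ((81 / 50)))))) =39.58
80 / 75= 16 / 15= 1.07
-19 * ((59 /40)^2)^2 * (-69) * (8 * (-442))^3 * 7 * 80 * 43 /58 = -412899200454475965048 /3625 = -113903227711579576.56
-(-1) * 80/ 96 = 5/ 6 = 0.83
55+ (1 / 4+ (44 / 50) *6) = 6053 / 100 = 60.53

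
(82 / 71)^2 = 6724 / 5041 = 1.33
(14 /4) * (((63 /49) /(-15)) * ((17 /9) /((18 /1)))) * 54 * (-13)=221 /10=22.10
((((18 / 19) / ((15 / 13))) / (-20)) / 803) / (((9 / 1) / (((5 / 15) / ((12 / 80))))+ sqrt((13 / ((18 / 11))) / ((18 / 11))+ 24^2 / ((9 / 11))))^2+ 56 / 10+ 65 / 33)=-6600530623752 / 86420213227728945547+ 4053123360* sqrt(229669) / 86420213227728945547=-0.00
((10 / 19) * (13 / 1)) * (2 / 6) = 130 / 57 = 2.28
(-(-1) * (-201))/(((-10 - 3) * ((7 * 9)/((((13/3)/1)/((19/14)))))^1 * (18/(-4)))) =-268/1539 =-0.17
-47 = -47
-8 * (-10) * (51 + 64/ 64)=4160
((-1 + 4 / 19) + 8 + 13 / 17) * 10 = 79.75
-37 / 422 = -0.09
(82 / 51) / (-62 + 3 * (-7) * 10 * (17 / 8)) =-328 / 103683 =-0.00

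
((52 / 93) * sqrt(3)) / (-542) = -26 * sqrt(3) / 25203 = -0.00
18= 18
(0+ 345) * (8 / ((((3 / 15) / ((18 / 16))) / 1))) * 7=108675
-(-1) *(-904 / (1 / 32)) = -28928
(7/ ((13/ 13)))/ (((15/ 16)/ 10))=224/ 3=74.67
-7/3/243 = -7/729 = -0.01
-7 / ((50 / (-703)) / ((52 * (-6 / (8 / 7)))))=-1343433 / 50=-26868.66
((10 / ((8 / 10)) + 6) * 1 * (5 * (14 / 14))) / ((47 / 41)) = 7585 / 94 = 80.69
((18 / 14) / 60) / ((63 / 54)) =9 / 490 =0.02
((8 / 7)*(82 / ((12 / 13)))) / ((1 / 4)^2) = 34112 / 21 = 1624.38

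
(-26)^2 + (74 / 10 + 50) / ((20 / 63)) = 856.81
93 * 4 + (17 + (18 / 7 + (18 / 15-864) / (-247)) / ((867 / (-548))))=56606041 / 146965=385.17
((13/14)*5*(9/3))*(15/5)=585/14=41.79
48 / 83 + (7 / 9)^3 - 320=-19298779 / 60507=-318.95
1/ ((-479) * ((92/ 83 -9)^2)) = -6889/ 205502975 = -0.00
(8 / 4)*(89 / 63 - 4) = -326 / 63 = -5.17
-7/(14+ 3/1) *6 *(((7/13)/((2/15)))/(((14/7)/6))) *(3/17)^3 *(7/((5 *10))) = -250047/10857730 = -0.02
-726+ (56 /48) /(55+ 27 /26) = -3173255 /4371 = -725.98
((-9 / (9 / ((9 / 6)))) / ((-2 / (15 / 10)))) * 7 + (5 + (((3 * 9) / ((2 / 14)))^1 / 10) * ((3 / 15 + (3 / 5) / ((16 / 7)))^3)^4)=8848876807689103766668109 / 687194767360000000000000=12.88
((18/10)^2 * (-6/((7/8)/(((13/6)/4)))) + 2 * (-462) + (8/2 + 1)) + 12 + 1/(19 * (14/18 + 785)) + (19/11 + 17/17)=-237010488563/258658400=-916.31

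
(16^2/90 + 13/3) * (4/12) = 323/135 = 2.39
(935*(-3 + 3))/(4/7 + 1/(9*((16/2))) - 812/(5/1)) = 0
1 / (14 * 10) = 1 / 140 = 0.01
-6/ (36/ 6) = -1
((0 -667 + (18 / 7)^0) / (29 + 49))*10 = -1110 / 13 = -85.38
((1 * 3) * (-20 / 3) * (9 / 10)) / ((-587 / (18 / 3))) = 108 / 587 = 0.18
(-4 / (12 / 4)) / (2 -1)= -4 / 3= -1.33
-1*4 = -4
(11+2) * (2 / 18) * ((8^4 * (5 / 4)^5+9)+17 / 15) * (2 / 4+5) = 13417118 / 135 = 99386.06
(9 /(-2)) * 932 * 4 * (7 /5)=-23486.40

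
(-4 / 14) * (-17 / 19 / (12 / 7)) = 17 / 114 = 0.15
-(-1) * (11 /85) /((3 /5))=11 /51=0.22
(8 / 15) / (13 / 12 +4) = 32 / 305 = 0.10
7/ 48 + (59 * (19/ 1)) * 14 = 753319/ 48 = 15694.15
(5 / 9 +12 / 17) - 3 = -266 / 153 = -1.74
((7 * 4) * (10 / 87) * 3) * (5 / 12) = 350 / 87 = 4.02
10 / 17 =0.59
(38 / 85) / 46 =19 / 1955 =0.01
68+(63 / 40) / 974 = 2649343 / 38960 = 68.00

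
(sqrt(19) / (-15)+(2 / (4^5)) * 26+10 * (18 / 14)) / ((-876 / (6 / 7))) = -23131 / 1831424+sqrt(19) / 15330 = -0.01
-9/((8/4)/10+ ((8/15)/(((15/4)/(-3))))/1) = 675/17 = 39.71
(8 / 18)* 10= 40 / 9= 4.44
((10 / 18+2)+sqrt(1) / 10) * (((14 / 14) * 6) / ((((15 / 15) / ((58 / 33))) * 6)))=6931 / 1485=4.67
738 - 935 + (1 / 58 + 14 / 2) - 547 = -42745 / 58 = -736.98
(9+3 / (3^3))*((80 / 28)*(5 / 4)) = 2050 / 63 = 32.54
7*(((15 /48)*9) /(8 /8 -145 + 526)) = 315 /6112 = 0.05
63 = 63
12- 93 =-81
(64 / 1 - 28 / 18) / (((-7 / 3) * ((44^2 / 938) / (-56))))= 263578 / 363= 726.11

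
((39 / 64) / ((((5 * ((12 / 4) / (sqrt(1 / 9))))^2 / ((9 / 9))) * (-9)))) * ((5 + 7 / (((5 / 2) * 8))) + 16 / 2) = -0.00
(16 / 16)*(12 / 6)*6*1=12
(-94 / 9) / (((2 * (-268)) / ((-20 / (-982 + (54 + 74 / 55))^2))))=-0.00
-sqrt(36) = -6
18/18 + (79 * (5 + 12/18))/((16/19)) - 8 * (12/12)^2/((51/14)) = 144271/272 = 530.41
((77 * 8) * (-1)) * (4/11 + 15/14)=-884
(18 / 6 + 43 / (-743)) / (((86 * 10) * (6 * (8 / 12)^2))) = 3279 / 2555920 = 0.00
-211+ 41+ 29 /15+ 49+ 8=-1666 /15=-111.07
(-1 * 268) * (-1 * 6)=1608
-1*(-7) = 7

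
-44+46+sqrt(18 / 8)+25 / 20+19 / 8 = 57 / 8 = 7.12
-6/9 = -2/3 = -0.67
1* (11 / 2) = 11 / 2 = 5.50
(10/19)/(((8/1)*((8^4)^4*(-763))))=-5/16322170949497520128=-0.00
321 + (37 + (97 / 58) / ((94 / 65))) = 1958121 / 5452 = 359.16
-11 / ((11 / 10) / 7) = -70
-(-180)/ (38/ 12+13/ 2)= 540/ 29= 18.62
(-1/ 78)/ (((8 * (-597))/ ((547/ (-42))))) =-547/ 15646176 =-0.00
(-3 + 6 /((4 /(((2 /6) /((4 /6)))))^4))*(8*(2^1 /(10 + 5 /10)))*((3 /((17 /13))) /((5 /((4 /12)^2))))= -26611 /114240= -0.23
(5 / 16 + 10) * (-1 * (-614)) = 6331.88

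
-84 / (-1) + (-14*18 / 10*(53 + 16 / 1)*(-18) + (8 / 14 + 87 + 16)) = 1102009 / 35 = 31485.97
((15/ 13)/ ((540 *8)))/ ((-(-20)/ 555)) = 37/ 4992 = 0.01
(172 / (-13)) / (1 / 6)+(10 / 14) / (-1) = -7289 / 91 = -80.10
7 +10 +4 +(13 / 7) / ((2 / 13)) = 463 / 14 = 33.07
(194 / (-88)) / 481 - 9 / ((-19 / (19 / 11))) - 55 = -1146801 / 21164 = -54.19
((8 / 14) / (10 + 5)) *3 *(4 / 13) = 16 / 455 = 0.04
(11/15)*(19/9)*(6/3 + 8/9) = 5434/1215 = 4.47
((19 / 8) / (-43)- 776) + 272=-173395 / 344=-504.06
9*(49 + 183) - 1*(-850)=2938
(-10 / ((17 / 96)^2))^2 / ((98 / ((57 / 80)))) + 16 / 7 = 3035151472 / 4092529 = 741.63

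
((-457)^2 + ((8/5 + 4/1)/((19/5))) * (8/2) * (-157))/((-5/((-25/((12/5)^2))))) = 164606125/912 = 180489.17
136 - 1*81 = 55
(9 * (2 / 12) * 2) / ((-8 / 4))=-3 / 2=-1.50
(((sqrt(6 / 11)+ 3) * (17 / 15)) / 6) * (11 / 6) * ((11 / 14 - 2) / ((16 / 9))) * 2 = -3179 / 2240 - 289 * sqrt(66) / 6720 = -1.77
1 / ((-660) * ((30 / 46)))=-23 / 9900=-0.00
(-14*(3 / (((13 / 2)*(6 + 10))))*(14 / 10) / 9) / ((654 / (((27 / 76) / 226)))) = -147 / 973535680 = -0.00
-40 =-40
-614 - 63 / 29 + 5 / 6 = -107069 / 174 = -615.34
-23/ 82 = -0.28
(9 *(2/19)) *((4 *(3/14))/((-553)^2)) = 108/40672597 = 0.00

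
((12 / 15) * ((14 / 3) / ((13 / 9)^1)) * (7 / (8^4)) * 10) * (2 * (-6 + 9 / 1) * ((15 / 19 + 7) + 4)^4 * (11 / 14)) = 6815305728 / 1694173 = 4022.79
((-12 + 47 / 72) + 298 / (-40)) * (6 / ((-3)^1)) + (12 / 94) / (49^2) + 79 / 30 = 817126207 / 20312460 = 40.23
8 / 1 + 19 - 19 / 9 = 224 / 9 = 24.89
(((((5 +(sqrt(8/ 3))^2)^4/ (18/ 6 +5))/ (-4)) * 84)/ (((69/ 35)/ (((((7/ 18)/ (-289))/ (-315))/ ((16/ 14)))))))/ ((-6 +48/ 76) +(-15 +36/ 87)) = 2299477831/ 2668536109440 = 0.00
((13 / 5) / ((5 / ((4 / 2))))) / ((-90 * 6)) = -13 / 6750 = -0.00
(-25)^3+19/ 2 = -31231/ 2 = -15615.50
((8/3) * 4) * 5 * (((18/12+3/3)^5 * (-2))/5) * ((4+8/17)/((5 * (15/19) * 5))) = -72200/153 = -471.90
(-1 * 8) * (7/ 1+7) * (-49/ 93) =5488/ 93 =59.01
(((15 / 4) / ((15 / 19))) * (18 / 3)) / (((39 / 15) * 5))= 57 / 26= 2.19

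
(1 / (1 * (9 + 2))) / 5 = 1 / 55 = 0.02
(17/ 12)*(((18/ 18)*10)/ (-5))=-17/ 6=-2.83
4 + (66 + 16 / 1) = 86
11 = 11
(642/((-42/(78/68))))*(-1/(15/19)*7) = 26429/170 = 155.46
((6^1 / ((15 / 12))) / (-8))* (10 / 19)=-6 / 19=-0.32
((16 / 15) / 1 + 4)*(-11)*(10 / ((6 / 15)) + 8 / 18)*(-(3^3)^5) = 101741190804 / 5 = 20348238160.80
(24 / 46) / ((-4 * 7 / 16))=-48 / 161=-0.30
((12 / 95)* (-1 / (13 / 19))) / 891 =-4 / 19305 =-0.00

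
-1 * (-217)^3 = 10218313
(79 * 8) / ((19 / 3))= 1896 / 19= 99.79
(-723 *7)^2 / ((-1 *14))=-3659103 / 2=-1829551.50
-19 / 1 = -19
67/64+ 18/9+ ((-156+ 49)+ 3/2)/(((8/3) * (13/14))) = -32913/832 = -39.56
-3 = -3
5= 5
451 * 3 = 1353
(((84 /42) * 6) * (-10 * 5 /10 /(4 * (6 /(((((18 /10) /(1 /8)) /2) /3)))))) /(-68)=3 /34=0.09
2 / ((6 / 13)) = 13 / 3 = 4.33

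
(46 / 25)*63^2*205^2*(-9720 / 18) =-165729722760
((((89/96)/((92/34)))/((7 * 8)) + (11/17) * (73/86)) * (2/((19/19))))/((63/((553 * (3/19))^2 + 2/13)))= 134.42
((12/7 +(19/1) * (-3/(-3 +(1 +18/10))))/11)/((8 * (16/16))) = 2007/616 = 3.26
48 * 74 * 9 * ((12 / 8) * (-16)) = -767232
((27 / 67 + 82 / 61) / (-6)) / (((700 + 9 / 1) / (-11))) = 78551 / 17386098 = 0.00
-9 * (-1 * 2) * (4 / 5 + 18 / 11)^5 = 777672061632 / 503284375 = 1545.19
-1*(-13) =13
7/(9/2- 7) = -2.80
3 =3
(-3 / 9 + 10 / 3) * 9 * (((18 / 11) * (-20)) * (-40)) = 388800 / 11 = 35345.45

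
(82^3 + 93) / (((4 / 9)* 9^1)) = 551461 / 4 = 137865.25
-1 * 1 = -1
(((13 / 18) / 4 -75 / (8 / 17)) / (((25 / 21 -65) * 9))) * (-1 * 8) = -40117 / 18090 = -2.22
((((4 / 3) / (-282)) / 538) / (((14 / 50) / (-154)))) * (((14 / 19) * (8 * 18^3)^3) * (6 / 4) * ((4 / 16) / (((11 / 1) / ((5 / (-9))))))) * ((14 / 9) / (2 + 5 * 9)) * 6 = -15359376162816000 / 11290199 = -1360416779.44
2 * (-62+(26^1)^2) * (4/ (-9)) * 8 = -39296/ 9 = -4366.22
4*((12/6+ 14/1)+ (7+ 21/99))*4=12256/33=371.39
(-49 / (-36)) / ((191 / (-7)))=-0.05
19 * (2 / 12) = 19 / 6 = 3.17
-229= -229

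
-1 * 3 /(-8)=3 /8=0.38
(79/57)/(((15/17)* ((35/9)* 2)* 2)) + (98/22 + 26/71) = 51123383/10387300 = 4.92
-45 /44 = -1.02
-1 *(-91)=91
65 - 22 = 43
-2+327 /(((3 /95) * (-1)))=-10357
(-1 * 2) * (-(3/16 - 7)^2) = 11881/128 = 92.82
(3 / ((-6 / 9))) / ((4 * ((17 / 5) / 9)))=-405 / 136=-2.98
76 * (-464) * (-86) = 3032704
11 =11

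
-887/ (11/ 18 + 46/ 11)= -175626/ 949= -185.06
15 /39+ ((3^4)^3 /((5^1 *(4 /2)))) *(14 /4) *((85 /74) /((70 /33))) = 3875814013 /38480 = 100722.82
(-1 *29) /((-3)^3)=29 /27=1.07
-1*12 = -12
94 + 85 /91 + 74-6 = 14827 /91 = 162.93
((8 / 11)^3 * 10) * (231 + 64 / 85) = 20171776 / 22627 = 891.49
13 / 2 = 6.50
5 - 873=-868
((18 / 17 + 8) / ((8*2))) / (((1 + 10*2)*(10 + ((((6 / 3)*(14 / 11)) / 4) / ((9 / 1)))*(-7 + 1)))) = 121 / 42976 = 0.00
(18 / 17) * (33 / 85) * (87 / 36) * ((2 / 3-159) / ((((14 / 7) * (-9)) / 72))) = 181830 / 289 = 629.17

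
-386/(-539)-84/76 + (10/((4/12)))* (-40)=-12293185/10241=-1200.39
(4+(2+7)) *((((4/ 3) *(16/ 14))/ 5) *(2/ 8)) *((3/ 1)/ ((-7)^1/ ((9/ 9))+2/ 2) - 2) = -52/ 21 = -2.48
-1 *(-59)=59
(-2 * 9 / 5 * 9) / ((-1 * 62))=81 / 155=0.52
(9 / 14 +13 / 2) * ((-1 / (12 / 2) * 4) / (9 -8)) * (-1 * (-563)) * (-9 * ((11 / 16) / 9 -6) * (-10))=60029875 / 42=1429282.74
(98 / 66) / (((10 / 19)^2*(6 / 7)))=123823 / 19800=6.25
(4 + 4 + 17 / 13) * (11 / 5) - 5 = 1006 / 65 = 15.48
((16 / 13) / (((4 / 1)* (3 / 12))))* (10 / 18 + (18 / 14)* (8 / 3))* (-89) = -357424 / 819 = -436.42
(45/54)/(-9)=-0.09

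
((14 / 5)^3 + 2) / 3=998 / 125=7.98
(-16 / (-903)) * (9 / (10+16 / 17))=136 / 9331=0.01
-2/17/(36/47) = -47/306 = -0.15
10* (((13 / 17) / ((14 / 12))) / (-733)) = -780 / 87227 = -0.01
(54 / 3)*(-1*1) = -18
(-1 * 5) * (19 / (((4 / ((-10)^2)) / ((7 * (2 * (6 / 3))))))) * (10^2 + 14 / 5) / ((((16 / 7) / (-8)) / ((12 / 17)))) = 287120400 / 17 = 16889435.29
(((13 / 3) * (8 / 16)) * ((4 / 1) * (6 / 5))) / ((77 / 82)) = 11.08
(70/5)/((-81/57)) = -9.85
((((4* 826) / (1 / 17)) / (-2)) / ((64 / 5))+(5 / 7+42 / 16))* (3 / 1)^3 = -6624747 / 112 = -59149.53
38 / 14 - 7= -4.29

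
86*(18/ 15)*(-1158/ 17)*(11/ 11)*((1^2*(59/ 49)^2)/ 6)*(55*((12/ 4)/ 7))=-11439972324/ 285719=-40039.24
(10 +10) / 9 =20 / 9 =2.22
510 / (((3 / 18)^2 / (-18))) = -330480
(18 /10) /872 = 9 /4360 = 0.00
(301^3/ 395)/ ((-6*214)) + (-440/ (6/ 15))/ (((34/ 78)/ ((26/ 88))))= -6892111817/ 8622060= -799.36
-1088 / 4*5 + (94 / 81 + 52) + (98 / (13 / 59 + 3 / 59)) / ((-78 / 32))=-1532216 / 1053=-1455.10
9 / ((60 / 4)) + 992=4963 / 5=992.60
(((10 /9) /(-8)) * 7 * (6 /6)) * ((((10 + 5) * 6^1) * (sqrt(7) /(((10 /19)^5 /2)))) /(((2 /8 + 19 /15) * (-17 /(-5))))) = -2223.24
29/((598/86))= 1247/299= 4.17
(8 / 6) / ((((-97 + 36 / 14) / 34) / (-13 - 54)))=63784 / 1983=32.17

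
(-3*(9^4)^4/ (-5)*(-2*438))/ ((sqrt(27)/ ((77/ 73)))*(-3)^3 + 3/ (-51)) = -245417703557955903425682/ 75783520985 + 320384843887653056730558186*sqrt(3)/ 75783520985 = 7319235140772473.85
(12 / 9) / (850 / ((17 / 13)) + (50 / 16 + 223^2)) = 0.00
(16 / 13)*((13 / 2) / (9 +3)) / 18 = 1 / 27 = 0.04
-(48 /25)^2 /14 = -1152 /4375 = -0.26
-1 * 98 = -98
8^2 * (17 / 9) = 1088 / 9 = 120.89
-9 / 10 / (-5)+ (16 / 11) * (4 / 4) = 899 / 550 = 1.63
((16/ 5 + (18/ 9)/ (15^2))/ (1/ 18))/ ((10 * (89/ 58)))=41876/ 11125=3.76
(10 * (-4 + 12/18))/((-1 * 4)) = 25/3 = 8.33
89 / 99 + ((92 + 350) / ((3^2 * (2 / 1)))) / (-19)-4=-8264 / 1881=-4.39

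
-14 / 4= -7 / 2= -3.50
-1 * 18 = -18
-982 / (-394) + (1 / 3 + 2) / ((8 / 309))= 145965 / 1576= 92.62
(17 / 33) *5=85 / 33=2.58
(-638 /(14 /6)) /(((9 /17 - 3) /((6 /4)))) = 16269 /98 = 166.01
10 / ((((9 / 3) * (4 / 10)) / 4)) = 100 / 3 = 33.33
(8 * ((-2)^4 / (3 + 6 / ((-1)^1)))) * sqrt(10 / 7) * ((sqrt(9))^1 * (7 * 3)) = -384 * sqrt(70) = -3212.77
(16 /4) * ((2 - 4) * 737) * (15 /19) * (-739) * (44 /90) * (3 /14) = 47928584 /133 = 360365.29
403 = 403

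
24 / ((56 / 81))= 243 / 7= 34.71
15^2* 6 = 1350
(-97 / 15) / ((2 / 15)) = -97 / 2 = -48.50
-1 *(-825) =825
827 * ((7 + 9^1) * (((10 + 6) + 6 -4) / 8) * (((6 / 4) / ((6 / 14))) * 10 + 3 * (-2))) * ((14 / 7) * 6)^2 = 124327872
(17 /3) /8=17 /24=0.71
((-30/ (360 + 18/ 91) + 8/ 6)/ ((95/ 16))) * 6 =218528/ 172995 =1.26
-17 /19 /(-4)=17 /76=0.22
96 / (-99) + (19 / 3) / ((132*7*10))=-26861 / 27720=-0.97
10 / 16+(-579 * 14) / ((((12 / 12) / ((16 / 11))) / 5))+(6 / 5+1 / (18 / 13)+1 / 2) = -233440733 / 3960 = -58949.68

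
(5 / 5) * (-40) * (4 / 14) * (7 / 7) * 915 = -73200 / 7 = -10457.14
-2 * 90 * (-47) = 8460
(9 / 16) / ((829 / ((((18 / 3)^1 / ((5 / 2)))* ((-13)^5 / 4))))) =-10024911 / 66320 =-151.16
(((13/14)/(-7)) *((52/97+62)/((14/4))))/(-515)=78858/17134565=0.00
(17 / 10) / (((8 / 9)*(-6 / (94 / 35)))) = -2397 / 2800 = -0.86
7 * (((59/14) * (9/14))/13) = 531/364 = 1.46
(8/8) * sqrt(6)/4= sqrt(6)/4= 0.61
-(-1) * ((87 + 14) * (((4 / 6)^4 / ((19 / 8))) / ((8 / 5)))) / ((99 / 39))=105040 / 50787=2.07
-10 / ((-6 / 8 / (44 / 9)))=1760 / 27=65.19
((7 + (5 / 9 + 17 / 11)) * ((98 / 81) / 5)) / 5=88298 / 200475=0.44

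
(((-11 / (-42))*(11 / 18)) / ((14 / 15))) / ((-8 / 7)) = -605 / 4032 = -0.15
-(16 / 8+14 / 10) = -17 / 5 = -3.40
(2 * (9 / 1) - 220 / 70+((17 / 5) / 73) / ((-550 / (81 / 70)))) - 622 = -8531876377 / 14052500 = -607.14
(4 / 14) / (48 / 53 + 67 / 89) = 9434 / 54761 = 0.17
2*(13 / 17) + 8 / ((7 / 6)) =998 / 119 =8.39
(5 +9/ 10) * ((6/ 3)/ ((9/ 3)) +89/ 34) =3953/ 204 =19.38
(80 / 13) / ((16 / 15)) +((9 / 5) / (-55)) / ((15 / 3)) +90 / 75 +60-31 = 642833 / 17875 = 35.96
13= 13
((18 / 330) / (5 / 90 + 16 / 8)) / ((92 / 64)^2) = 13824 / 1076515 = 0.01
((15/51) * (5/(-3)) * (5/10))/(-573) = 25/58446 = 0.00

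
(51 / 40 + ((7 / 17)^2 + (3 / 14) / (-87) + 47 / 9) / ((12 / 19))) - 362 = -352.19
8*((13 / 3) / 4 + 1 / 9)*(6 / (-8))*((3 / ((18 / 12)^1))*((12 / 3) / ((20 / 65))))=-559 / 3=-186.33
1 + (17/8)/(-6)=31/48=0.65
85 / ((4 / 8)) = 170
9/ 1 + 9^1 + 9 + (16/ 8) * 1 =29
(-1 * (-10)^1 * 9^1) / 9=10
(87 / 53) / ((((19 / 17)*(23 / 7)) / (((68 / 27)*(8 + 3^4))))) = 20885452 / 208449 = 100.19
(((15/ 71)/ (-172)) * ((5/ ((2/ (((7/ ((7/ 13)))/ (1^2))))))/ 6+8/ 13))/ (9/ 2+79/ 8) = -0.00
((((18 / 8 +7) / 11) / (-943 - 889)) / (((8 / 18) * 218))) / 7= -333 / 492031232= -0.00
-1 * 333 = -333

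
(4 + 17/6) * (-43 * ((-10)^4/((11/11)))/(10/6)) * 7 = -12341000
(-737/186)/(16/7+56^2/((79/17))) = -407561/69647328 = -0.01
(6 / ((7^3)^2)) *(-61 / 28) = -183 / 1647086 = -0.00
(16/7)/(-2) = -8/7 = -1.14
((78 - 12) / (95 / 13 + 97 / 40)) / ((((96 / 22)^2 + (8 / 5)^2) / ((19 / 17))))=41094625 / 117125036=0.35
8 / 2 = 4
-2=-2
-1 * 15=-15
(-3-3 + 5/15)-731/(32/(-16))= 359.83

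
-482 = -482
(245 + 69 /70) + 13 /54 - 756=-481736 /945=-509.77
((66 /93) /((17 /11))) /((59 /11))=2662 /31093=0.09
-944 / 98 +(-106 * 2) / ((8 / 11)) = -29511 / 98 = -301.13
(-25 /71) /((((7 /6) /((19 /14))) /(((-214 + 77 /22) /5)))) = 17.24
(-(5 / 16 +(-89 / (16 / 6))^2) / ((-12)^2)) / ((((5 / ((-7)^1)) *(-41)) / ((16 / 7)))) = -71309 / 118080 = -0.60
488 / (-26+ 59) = 488 / 33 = 14.79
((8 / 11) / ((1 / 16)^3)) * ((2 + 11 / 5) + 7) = 1835008 / 55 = 33363.78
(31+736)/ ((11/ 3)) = 2301/ 11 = 209.18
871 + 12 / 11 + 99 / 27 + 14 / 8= 115831 / 132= 877.51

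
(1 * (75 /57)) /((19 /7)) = 175 /361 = 0.48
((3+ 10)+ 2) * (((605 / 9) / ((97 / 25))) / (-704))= -6875 / 18624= -0.37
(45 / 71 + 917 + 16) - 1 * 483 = 31995 / 71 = 450.63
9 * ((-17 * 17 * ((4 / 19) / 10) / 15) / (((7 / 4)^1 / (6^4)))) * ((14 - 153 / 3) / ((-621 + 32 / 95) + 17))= -342176 / 2065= -165.70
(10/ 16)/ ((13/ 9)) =45/ 104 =0.43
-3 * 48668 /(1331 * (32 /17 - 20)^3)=179329413 /9722326768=0.02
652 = 652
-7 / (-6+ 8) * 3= -21 / 2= -10.50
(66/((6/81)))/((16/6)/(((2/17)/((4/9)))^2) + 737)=216513/188339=1.15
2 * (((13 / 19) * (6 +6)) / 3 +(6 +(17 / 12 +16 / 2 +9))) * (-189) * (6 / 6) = -390033 / 38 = -10264.03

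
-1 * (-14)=14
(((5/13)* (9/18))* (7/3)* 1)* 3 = 35/26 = 1.35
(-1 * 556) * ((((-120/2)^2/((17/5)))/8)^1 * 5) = -6255000/17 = -367941.18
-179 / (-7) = 179 / 7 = 25.57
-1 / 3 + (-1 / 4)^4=-0.33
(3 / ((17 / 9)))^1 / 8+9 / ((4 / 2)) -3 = 231 / 136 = 1.70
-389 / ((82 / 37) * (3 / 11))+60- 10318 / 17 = -4978799 / 4182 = -1190.53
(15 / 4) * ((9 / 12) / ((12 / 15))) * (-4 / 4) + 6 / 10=-933 / 320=-2.92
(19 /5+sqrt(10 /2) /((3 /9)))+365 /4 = 3 * sqrt(5)+1901 /20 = 101.76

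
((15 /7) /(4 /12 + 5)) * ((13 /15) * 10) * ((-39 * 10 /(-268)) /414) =4225 /345184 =0.01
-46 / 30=-23 / 15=-1.53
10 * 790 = 7900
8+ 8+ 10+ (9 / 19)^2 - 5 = 7662 / 361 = 21.22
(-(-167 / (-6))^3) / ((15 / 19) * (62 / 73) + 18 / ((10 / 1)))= -32299505905 / 3700728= -8727.88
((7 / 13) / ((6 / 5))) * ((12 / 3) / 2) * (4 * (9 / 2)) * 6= 1260 / 13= 96.92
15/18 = 5/6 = 0.83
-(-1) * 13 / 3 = 13 / 3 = 4.33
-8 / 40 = -1 / 5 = -0.20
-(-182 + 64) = 118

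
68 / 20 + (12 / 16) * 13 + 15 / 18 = 13.98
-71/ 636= -0.11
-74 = -74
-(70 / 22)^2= -1225 / 121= -10.12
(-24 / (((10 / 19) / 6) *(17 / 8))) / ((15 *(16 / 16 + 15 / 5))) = -912 / 425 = -2.15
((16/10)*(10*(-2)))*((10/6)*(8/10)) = -128/3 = -42.67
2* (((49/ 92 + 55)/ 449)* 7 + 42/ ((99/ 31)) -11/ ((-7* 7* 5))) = 4696418299/ 166987590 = 28.12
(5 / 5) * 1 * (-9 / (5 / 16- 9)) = 144 / 139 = 1.04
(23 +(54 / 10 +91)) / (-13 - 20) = -3.62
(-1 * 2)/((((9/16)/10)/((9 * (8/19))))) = -2560/19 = -134.74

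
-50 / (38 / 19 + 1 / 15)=-750 / 31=-24.19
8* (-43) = -344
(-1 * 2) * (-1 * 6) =12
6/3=2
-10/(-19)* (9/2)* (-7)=-315/19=-16.58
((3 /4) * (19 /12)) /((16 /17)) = 323 /256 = 1.26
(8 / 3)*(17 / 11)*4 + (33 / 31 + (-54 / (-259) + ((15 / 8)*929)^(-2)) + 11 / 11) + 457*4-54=30746077972565216 / 17150156567775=1792.76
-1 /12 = -0.08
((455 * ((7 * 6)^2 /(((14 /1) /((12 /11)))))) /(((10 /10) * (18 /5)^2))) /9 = 159250 /297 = 536.20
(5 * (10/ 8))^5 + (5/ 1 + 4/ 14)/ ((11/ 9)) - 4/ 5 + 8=3764309113/ 394240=9548.27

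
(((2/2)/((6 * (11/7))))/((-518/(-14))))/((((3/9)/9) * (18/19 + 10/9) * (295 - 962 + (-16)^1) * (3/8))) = -3591/24462328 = -0.00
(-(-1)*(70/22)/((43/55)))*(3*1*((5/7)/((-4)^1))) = -375/172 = -2.18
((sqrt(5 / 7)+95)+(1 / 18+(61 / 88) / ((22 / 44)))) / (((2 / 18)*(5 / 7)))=9*sqrt(35) / 5+267337 / 220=1225.82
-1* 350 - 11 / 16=-5611 / 16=-350.69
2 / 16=1 / 8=0.12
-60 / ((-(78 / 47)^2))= 11045 / 507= 21.79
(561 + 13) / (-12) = -287 / 6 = -47.83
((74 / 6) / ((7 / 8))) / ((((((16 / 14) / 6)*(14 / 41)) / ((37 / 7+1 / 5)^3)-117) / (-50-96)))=1567624790016 / 89125350307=17.59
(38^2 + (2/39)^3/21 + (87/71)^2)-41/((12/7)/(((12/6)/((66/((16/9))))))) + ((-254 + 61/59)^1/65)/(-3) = 5891090649855682/4075440059691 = 1445.51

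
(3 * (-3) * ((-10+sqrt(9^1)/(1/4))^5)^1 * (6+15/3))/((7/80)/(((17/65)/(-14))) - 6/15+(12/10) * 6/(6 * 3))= 430848/637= 676.37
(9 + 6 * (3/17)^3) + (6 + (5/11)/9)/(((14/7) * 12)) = 108387391/11673288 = 9.29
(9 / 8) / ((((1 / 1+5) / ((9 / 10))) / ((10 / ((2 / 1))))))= 27 / 32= 0.84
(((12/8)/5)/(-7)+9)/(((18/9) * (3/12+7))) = 627/1015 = 0.62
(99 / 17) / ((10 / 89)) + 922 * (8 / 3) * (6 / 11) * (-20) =-50059879 / 1870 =-26769.99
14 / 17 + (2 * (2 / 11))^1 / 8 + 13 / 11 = 767 / 374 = 2.05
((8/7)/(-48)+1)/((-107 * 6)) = -41/26964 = -0.00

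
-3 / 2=-1.50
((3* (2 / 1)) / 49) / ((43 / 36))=0.10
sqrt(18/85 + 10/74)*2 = 2*sqrt(3431195)/3145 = 1.18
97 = 97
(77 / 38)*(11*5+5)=2310 / 19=121.58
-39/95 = -0.41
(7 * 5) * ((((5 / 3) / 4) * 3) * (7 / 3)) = 1225 / 12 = 102.08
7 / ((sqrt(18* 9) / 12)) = 14* sqrt(2) / 3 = 6.60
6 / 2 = 3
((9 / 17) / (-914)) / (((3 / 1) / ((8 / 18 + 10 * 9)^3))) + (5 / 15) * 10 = -263383682 / 1887867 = -139.51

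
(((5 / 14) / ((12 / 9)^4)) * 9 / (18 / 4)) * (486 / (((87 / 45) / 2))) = 113.63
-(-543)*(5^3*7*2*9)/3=2850750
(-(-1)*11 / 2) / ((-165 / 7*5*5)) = -7 / 750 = -0.01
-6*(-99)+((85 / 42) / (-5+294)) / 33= 13995833 / 23562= 594.00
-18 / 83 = -0.22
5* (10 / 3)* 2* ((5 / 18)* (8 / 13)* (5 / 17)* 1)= 10000 / 5967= 1.68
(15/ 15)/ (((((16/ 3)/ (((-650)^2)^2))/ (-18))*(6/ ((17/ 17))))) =-100409765625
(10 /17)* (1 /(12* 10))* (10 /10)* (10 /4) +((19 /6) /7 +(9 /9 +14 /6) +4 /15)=58043 /14280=4.06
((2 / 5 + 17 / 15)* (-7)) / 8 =-161 / 120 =-1.34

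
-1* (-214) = 214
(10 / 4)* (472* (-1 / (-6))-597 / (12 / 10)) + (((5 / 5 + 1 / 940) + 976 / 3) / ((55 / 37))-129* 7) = -44734699 / 25850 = -1730.55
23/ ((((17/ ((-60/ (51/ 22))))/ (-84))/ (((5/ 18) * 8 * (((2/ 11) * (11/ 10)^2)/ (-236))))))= -311696/ 51153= -6.09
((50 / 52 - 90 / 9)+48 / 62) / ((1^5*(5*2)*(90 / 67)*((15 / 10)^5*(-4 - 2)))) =892574 / 66102075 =0.01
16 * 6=96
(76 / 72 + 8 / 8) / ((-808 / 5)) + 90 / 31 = 1303225 / 450864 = 2.89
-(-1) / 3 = 1 / 3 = 0.33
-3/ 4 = -0.75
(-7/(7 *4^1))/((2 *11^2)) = -1/968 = -0.00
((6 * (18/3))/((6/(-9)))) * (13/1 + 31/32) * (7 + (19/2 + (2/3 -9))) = -6160.22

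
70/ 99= 0.71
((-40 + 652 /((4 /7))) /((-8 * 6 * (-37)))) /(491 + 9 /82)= 0.00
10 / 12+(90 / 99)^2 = 1205 / 726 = 1.66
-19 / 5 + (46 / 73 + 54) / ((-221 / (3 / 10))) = -312509 / 80665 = -3.87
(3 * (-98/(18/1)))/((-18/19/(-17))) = -15827/54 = -293.09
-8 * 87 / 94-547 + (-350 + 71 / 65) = -2759618 / 3055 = -903.31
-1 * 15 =-15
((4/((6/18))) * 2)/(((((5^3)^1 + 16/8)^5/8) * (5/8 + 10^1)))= 1536/2808261399595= 0.00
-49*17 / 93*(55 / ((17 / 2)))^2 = -592900 / 1581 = -375.02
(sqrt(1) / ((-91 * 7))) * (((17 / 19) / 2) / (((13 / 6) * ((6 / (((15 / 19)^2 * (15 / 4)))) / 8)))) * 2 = -114750 / 56799379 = -0.00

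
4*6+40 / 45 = 224 / 9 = 24.89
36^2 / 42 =216 / 7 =30.86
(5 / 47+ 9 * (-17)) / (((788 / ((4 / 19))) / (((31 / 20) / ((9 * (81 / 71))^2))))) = -561481703 / 934916321610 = -0.00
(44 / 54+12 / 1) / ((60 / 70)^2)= 8477 / 486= 17.44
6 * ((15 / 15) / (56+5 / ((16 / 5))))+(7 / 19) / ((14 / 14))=2757 / 5833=0.47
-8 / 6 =-4 / 3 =-1.33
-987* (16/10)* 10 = -15792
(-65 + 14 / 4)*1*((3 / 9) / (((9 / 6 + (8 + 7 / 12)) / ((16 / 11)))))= -3936 / 1331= -2.96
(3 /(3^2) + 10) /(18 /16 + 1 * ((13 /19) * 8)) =4712 /3009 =1.57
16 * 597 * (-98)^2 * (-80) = -7338992640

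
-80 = -80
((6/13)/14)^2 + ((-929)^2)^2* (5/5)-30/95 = 117192344207111344/157339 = 744839767680.69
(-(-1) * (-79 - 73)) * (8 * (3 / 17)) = -3648 / 17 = -214.59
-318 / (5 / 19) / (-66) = 1007 / 55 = 18.31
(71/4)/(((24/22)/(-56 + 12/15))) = -17963/20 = -898.15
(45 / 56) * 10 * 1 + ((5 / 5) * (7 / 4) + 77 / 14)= 107 / 7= 15.29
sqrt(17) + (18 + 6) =sqrt(17) + 24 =28.12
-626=-626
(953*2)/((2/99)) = 94347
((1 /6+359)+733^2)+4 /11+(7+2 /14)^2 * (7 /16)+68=496870699 /924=537738.85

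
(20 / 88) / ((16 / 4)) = 5 / 88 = 0.06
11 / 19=0.58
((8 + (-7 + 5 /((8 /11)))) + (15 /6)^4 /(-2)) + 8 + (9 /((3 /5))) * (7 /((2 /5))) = 8283 /32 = 258.84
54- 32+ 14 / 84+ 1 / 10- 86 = -956 / 15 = -63.73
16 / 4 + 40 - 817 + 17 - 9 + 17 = -748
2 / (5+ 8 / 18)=18 / 49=0.37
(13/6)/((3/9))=13/2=6.50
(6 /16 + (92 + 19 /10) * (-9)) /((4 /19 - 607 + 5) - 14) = 1.37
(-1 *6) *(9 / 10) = -27 / 5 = -5.40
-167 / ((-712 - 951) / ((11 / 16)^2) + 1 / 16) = 323312 / 6811527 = 0.05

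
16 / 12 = 4 / 3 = 1.33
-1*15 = -15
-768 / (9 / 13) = -1109.33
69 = 69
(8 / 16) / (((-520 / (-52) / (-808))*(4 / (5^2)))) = -252.50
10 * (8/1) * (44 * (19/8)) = 8360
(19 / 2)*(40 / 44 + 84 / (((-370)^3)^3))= 6173182640266157499995611 / 714789568872923500000000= 8.64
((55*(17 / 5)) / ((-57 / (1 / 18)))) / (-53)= 187 / 54378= 0.00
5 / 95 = 1 / 19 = 0.05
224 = 224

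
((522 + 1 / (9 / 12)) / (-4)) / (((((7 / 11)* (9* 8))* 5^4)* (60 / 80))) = -1727 / 283500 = -0.01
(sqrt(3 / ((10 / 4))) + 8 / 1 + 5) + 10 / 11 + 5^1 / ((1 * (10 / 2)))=sqrt(30) / 5 + 164 / 11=16.00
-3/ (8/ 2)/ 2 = -3/ 8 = -0.38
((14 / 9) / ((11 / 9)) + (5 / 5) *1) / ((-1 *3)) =-25 / 33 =-0.76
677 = 677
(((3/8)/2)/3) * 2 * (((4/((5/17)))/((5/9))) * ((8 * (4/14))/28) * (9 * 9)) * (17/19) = 421362/23275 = 18.10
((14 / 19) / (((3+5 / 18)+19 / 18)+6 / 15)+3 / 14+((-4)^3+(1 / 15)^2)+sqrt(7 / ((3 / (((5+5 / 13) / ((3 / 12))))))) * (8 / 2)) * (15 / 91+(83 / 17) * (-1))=166.38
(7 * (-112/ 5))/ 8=-98/ 5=-19.60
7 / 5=1.40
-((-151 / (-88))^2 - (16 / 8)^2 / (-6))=-83891 / 23232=-3.61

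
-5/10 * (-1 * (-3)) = -3/2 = -1.50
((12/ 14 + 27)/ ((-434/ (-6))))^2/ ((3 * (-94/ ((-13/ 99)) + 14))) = 1482975/ 21892241168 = 0.00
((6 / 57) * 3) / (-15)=-2 / 95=-0.02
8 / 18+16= 16.44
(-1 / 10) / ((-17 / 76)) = 38 / 85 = 0.45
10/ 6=1.67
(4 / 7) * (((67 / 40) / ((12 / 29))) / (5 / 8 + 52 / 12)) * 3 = 5829 / 4165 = 1.40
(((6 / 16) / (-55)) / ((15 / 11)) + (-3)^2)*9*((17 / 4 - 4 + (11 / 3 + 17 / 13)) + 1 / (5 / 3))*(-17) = -416815707 / 52000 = -8015.69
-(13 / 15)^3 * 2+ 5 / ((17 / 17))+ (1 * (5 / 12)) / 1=55549 / 13500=4.11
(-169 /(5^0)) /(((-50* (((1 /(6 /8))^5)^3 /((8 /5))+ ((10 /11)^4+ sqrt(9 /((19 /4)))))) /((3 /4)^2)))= 756535889102774192359701039 /18866107165276271821046547160 - 201386146415413480955809947* sqrt(19) /754644286611050872841861886400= 0.04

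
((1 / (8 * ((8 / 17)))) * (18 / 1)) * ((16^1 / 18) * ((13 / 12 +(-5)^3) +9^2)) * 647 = -5664485 / 48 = -118010.10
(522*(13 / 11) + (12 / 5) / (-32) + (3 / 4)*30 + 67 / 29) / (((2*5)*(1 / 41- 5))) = -12.90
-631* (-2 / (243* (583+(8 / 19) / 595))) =14266910 / 1601569989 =0.01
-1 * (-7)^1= 7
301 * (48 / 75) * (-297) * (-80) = 22885632 / 5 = 4577126.40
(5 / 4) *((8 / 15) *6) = 4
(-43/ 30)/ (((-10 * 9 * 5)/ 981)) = 4687/ 1500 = 3.12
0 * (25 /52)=0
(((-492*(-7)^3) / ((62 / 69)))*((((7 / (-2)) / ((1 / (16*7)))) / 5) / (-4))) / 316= 142641009 / 12245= 11648.92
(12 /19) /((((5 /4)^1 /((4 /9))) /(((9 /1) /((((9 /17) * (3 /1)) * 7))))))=1088 /5985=0.18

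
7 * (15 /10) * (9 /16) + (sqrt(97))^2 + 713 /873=2897605 /27936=103.72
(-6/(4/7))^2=441/4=110.25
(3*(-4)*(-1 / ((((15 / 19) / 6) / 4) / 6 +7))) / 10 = 5472 / 31945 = 0.17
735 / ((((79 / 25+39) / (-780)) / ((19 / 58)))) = -68079375 / 15283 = -4454.58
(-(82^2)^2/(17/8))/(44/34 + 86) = -90424352/371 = -243731.41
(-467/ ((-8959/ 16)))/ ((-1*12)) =-0.07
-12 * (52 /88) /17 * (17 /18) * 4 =-52 /33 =-1.58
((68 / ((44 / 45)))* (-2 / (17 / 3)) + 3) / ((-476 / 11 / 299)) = 70863 / 476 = 148.87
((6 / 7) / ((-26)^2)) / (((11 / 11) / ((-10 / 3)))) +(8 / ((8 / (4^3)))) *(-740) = -56026885 / 1183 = -47360.00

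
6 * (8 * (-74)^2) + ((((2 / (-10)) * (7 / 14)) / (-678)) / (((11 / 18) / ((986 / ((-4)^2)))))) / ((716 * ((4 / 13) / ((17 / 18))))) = 449148606491033 / 1708776960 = 262848.00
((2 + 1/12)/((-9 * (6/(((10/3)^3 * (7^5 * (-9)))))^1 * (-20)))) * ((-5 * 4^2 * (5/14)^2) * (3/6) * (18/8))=26796875/216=124059.61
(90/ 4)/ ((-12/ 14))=-105/ 4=-26.25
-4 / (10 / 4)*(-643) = 5144 / 5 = 1028.80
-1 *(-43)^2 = -1849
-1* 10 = -10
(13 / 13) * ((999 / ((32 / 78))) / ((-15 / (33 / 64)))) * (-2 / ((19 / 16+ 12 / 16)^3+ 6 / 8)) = 3428568 / 164315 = 20.87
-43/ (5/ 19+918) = -817/ 17447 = -0.05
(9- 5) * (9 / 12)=3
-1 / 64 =-0.02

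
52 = 52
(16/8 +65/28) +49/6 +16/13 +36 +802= 851.72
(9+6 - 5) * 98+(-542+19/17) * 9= -66095/17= -3887.94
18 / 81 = 2 / 9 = 0.22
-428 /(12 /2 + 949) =-428 /955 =-0.45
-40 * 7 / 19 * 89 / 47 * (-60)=1495200 / 893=1674.36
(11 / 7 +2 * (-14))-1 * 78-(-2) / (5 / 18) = -3403 / 35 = -97.23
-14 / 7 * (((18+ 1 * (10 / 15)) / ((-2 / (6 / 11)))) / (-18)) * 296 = -16576 / 99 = -167.43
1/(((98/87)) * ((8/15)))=1305/784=1.66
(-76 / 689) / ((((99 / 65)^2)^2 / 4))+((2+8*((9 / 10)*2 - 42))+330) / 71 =116552610356 / 1807361392815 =0.06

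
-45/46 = -0.98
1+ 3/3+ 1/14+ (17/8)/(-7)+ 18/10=999/280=3.57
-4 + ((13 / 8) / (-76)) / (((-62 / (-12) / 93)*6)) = -4.06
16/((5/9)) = 144/5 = 28.80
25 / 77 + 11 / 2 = 897 / 154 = 5.82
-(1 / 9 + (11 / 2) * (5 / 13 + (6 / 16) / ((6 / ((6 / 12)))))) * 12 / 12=-17959 / 7488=-2.40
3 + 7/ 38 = 121/ 38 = 3.18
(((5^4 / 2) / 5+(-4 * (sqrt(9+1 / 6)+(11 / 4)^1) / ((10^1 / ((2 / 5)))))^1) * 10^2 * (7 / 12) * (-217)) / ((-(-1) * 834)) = -4713457 / 5004+1519 * sqrt(330) / 3753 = -934.59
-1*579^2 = -335241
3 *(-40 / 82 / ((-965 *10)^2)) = -3 / 190901125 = -0.00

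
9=9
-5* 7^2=-245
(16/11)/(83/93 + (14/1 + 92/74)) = 55056/610753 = 0.09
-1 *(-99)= 99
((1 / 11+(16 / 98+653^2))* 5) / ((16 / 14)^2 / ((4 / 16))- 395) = -5469.93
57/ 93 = 19/ 31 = 0.61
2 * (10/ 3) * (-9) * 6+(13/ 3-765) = -3362/ 3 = -1120.67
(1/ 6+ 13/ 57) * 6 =45/ 19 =2.37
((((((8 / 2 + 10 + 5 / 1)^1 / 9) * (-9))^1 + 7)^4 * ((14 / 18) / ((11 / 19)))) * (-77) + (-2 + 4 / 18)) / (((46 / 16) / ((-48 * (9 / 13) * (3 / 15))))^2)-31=-25620119893903 / 2235025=-11463012.67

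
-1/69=-0.01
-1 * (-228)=228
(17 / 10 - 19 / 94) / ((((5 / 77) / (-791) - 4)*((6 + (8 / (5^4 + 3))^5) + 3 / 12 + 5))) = -8180279176494232192 / 245762010437317049715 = -0.03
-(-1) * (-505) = -505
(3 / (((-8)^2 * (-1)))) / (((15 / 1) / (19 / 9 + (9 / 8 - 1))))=-161 / 23040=-0.01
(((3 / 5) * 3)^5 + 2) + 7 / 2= 152473 / 6250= 24.40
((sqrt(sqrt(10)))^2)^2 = 10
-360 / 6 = -60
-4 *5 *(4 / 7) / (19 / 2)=-160 / 133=-1.20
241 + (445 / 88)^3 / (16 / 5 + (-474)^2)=184501104063417 / 765562918912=241.00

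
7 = 7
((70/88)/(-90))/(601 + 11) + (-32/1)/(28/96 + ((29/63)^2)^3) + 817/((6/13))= 121497771429218222557/73019086378181856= 1663.92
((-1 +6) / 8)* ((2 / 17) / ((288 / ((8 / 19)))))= 5 / 46512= 0.00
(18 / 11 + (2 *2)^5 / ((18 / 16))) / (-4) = -45137 / 198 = -227.96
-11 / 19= -0.58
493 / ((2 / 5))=2465 / 2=1232.50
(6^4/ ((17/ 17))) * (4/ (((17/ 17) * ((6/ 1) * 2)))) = 432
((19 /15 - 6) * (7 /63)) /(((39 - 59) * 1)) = 0.03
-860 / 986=-0.87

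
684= 684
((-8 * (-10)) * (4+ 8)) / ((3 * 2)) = 160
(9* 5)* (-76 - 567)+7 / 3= -86798 / 3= -28932.67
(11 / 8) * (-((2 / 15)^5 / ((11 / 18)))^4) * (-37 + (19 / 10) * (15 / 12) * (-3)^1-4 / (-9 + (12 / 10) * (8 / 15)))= 19130482688 / 14098713487529754638671875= 0.00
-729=-729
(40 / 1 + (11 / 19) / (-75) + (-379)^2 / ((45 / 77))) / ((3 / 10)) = 2101809764 / 2565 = 819419.01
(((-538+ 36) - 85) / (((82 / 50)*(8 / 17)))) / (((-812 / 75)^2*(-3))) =467765625 / 216264832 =2.16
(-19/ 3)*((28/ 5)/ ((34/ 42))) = -3724/ 85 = -43.81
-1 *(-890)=890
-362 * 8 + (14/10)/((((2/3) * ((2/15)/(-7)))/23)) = -21727/4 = -5431.75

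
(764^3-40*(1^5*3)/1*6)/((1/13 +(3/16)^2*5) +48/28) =226713412.20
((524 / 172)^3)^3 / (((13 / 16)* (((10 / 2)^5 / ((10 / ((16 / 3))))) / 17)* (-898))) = -579444489376430696121 / 1833520672422095369375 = -0.32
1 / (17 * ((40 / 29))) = 29 / 680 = 0.04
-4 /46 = -2 /23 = -0.09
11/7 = 1.57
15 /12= 5 /4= 1.25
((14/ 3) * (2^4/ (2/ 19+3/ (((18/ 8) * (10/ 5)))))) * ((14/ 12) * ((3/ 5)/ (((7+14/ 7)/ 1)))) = 3724/ 495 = 7.52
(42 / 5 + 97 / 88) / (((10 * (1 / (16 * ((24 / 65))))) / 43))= 4314792 / 17875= 241.39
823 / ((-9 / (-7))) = 5761 / 9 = 640.11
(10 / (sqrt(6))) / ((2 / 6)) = 5* sqrt(6) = 12.25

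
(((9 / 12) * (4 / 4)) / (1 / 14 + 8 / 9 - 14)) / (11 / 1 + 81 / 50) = -4725 / 1036733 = -0.00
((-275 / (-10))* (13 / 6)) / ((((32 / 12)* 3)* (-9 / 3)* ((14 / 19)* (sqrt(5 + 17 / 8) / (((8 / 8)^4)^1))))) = -715* sqrt(114) / 6048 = -1.26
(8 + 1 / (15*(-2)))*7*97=162281 / 30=5409.37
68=68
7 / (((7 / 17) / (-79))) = -1343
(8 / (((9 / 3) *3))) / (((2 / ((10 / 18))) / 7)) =140 / 81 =1.73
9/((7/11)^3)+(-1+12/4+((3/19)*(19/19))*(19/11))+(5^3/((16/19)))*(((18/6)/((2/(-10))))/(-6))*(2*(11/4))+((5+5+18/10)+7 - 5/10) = 2531245393/1207360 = 2096.51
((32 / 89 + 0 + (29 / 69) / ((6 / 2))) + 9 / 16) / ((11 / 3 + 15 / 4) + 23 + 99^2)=313087 / 2897987028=0.00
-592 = -592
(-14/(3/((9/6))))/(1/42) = -294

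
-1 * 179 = -179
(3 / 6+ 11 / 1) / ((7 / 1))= 23 / 14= 1.64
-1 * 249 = -249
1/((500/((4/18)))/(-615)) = -41/150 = -0.27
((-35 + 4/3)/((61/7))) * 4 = -2828/183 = -15.45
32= 32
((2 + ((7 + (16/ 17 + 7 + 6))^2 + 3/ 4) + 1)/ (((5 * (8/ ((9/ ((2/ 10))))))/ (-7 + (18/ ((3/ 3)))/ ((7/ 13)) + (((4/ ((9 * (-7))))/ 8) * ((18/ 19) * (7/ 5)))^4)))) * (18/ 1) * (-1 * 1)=-39002203241814348/ 164774614375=-236700.32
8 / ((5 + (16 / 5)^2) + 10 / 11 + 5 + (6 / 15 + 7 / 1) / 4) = 8800 / 25299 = 0.35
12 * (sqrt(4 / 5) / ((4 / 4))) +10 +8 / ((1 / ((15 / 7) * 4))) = 24 * sqrt(5) / 5 +550 / 7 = 89.30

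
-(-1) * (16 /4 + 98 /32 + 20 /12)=419 /48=8.73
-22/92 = -11/46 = -0.24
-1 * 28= -28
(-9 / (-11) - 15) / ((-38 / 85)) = 6630 / 209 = 31.72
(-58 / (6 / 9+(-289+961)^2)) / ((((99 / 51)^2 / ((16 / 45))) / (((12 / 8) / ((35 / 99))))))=-67048 / 1303950725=-0.00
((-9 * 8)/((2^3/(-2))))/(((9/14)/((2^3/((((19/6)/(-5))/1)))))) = -6720/19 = -353.68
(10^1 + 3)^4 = 28561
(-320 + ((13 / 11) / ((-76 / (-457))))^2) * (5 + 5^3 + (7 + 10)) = -27687632133 / 698896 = -39616.24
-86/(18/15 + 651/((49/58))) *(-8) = 6020/6753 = 0.89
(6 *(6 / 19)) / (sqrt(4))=18 / 19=0.95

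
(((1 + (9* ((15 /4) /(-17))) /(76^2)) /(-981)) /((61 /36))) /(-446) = 392633 /291183859168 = 0.00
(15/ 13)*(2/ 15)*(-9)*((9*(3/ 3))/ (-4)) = 81/ 26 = 3.12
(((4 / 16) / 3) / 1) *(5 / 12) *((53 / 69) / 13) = 265 / 129168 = 0.00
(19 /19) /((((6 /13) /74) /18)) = 2886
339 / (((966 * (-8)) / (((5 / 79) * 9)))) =-5085 / 203504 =-0.02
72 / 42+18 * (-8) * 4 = -4020 / 7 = -574.29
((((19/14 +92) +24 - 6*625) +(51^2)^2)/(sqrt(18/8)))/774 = 94661957/16254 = 5823.92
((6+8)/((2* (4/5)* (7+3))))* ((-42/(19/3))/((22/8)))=-441/209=-2.11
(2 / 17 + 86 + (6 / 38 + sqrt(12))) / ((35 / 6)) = 12 * sqrt(3) / 35 + 23886 / 1615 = 15.38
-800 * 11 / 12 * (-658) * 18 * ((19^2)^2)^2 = 147512435148909600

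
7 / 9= 0.78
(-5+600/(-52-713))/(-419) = 295/21369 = 0.01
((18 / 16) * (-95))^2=731025 / 64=11422.27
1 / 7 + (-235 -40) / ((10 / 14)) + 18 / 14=-2685 / 7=-383.57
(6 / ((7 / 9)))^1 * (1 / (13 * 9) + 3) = 2112 / 91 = 23.21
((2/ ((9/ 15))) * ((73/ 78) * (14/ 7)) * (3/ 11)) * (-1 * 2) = -3.40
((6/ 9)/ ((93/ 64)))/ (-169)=-128/ 47151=-0.00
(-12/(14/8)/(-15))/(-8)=-2/35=-0.06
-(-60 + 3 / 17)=1017 / 17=59.82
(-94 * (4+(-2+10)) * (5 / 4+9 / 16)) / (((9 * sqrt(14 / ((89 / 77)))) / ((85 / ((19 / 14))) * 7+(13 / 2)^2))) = -1508841 * sqrt(1958) / 2128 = -31374.60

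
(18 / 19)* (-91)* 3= -4914 / 19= -258.63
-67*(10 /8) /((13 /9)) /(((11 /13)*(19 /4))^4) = -423933120 /1908029761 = -0.22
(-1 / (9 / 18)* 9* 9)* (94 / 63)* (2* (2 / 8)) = -846 / 7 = -120.86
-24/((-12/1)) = 2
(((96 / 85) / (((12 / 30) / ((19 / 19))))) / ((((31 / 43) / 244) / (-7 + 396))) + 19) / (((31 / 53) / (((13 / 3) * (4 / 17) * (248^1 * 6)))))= 8639140025152 / 8959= 964297357.42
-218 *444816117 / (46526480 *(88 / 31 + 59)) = -55667913309 / 1651690040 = -33.70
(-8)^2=64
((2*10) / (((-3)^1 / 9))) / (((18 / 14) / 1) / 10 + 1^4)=-4200 / 79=-53.16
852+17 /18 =15353 /18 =852.94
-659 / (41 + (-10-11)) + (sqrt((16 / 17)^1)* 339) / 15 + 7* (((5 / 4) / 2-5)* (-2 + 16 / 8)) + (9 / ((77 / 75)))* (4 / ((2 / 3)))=30257 / 1540 + 452* sqrt(17) / 85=41.57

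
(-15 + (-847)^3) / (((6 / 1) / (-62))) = 18837008578 / 3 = 6279002859.33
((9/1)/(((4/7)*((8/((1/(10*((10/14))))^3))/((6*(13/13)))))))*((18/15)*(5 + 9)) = 1361367/2500000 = 0.54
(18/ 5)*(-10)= -36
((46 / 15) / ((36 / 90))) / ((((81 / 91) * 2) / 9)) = 2093 / 54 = 38.76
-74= -74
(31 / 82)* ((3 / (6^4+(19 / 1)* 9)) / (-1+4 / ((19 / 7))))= 589 / 360882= 0.00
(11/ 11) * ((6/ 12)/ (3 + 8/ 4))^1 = 1/ 10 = 0.10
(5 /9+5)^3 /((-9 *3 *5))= -25000 /19683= -1.27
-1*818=-818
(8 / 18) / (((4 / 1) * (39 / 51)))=17 / 117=0.15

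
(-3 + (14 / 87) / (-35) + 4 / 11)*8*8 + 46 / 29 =-801178 / 4785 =-167.44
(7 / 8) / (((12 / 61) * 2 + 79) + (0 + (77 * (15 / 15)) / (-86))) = 18361 / 1647204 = 0.01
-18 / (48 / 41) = -123 / 8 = -15.38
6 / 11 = 0.55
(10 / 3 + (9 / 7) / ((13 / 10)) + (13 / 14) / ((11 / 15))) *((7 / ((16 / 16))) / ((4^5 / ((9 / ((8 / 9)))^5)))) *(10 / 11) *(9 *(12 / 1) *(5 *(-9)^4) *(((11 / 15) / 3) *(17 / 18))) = 7252006754868345225 / 2399141888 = 3022750255.47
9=9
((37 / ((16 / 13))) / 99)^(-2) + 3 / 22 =55893315 / 5089942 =10.98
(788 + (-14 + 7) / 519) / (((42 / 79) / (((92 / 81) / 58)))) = 743089405 / 25601751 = 29.02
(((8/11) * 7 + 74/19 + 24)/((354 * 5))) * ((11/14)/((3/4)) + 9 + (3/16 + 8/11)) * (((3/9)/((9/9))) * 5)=15518011/45575376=0.34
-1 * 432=-432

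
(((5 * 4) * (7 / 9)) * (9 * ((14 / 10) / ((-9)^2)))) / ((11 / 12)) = 784 / 297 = 2.64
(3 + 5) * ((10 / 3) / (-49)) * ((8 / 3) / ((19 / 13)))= -8320 / 8379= -0.99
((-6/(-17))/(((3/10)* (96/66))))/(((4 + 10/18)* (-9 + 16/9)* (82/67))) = -59697/2972008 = -0.02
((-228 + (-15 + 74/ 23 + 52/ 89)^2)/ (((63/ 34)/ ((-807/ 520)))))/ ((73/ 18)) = 21.19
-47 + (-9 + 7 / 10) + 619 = 5637 / 10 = 563.70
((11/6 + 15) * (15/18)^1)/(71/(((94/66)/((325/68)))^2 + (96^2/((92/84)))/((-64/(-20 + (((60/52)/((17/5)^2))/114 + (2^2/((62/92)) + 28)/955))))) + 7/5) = 142520591828451413754050/14498651885607220007799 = 9.83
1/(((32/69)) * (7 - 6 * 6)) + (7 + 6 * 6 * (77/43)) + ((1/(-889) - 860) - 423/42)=-28332961775/35474656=-798.68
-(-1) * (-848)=-848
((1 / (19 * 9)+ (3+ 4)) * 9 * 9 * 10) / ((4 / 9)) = 242595 / 19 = 12768.16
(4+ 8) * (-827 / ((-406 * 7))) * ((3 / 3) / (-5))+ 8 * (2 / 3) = 98794 / 21315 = 4.63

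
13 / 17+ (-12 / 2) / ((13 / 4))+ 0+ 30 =6391 / 221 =28.92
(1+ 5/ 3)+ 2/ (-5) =2.27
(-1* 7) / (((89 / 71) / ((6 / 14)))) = -213 / 89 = -2.39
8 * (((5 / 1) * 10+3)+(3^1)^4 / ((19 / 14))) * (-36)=-616608 / 19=-32453.05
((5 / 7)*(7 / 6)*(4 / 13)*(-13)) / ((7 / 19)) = -190 / 21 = -9.05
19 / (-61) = -0.31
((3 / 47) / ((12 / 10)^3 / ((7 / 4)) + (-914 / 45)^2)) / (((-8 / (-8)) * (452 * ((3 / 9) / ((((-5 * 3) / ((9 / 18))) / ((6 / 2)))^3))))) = -79734375 / 77829635242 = -0.00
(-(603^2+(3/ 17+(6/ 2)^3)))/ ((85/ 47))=-58109061/ 289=-201069.42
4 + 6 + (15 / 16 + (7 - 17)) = 15 / 16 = 0.94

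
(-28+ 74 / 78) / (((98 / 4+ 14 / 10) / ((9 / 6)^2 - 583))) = 12253825 / 20202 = 606.56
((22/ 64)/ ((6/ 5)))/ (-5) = -11/ 192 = -0.06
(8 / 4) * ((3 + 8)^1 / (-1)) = -22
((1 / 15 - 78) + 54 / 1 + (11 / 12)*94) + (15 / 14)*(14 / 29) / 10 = 27094 / 435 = 62.29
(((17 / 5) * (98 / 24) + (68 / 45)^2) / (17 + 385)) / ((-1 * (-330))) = 130951 / 1074546000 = 0.00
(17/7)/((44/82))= 697/154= 4.53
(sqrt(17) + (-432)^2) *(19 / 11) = 19 *sqrt(17) / 11 + 3545856 / 11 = 322357.67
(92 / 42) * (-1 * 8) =-368 / 21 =-17.52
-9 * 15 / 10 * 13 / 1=-351 / 2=-175.50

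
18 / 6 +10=13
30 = 30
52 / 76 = 13 / 19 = 0.68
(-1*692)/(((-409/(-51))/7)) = -247044/409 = -604.02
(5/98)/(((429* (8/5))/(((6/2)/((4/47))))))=1175/448448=0.00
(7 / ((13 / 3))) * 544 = 11424 / 13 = 878.77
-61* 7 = -427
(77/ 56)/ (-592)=-0.00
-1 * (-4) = 4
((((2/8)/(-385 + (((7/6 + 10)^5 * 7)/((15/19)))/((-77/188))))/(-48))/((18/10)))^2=55130625/93050750736230560214323264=0.00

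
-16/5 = -3.20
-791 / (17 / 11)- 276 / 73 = -639865 / 1241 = -515.60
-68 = -68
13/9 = 1.44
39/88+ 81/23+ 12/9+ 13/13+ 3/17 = 668347/103224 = 6.47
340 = 340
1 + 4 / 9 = 13 / 9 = 1.44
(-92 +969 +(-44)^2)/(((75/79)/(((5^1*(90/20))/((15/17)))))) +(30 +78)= 3783259/50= 75665.18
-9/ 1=-9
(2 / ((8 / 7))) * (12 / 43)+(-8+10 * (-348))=-149963 / 43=-3487.51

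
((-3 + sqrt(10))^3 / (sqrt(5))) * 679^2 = -53941797 * sqrt(5) / 5 + 17058517 * sqrt(2) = 881.11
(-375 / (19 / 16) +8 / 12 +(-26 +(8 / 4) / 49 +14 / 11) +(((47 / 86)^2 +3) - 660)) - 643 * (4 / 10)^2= -6245289096401 / 5680682700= -1099.39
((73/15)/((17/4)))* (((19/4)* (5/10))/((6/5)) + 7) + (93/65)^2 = 31879423/2585700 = 12.33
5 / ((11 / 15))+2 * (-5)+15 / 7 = -80 / 77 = -1.04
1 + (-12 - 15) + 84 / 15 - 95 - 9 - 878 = -5012 / 5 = -1002.40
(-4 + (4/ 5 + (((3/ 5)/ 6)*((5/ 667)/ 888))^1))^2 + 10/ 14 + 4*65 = 66538293049160623/ 245570186131200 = 270.95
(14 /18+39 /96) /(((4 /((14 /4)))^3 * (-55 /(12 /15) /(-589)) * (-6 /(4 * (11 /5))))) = -68891207 /6912000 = -9.97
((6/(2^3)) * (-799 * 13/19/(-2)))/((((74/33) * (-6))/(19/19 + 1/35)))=-3084939/196840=-15.67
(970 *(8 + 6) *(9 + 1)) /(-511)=-265.75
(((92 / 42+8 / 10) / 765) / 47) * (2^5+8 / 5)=2512 / 898875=0.00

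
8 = 8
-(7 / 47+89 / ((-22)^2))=-7571 / 22748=-0.33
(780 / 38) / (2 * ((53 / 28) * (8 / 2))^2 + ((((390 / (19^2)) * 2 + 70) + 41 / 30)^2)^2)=13836330035154900000 / 19701841828487563726714849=0.00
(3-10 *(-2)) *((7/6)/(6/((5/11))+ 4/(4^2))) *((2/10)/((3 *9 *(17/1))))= 322/370413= 0.00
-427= -427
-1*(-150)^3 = 3375000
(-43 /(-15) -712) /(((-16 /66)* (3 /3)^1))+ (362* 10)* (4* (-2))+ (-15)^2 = -1032393 /40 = -25809.82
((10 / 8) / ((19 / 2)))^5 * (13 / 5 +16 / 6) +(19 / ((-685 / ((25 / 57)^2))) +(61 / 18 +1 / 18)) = 112003589207 / 32565654048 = 3.44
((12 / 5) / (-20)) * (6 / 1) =-18 / 25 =-0.72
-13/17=-0.76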